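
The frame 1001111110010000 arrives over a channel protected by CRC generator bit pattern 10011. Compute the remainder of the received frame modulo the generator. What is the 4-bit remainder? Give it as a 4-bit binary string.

Modulo-2 division of 1001111110010000 by 10011:
  pos 0: 10011 XOR 10011 = 00000
  pos 5: 11110 XOR 10011 = 01101
  pos 6: 11010 XOR 10011 = 01001
  pos 7: 10011 XOR 10011 = 00000
Remainder = 0000 (zero — the frame passes the CRC check).

0000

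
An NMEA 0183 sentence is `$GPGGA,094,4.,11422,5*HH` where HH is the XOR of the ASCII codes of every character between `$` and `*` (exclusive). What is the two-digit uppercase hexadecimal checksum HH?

70

XOR the ASCII codes of the payload characters:
  'G' = 0x47 → acc = 0x47
  'P' = 0x50 → acc = 0x17
  'G' = 0x47 → acc = 0x50
  'G' = 0x47 → acc = 0x17
  'A' = 0x41 → acc = 0x56
  ',' = 0x2C → acc = 0x7A
  '0' = 0x30 → acc = 0x4A
  '9' = 0x39 → acc = 0x73
  '4' = 0x34 → acc = 0x47
  ',' = 0x2C → acc = 0x6B
  '4' = 0x34 → acc = 0x5F
  '.' = 0x2E → acc = 0x71
  ',' = 0x2C → acc = 0x5D
  '1' = 0x31 → acc = 0x6C
  '1' = 0x31 → acc = 0x5D
  '4' = 0x34 → acc = 0x69
  '2' = 0x32 → acc = 0x5B
  '2' = 0x32 → acc = 0x69
  ',' = 0x2C → acc = 0x45
  '5' = 0x35 → acc = 0x70
Checksum = 0x70.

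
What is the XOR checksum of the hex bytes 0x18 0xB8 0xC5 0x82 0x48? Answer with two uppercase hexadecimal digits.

XOR the bytes together:
  start with 0x18
  0x18 ⊕ 0xB8 = 0xA0
  0xA0 ⊕ 0xC5 = 0x65
  0x65 ⊕ 0x82 = 0xE7
  0xE7 ⊕ 0x48 = 0xAF

AF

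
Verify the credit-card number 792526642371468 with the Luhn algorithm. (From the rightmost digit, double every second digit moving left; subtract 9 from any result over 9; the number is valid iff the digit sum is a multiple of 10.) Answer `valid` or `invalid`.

From the right, keep odd positions and double even positions (subtract 9 from any doubled value over 9):
  doubled (positions 2,4,...): 3 2 6 8 3 1 9 → sum 32
  kept (positions 1,3,...): 8 4 7 2 6 2 2 7 → sum 38
Total = 70.
70 mod 10 = 0, so the number is valid.

valid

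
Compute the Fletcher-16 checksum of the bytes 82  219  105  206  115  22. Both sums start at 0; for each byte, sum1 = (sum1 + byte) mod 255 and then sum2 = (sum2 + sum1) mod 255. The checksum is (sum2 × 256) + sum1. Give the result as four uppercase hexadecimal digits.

48EF

Running sums (mod 255):
  after byte 0 (82): sum1=82, sum2=82
  after byte 1 (219): sum1=46, sum2=128
  after byte 2 (105): sum1=151, sum2=24
  after byte 3 (206): sum1=102, sum2=126
  after byte 4 (115): sum1=217, sum2=88
  after byte 5 (22): sum1=239, sum2=72
Checksum = sum2·256 + sum1 = 72·256 + 239 = 18671 = 0x48EF.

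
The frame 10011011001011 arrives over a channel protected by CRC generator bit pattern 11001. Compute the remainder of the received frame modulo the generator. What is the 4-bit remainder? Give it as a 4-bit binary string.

Modulo-2 division of 10011011001011 by 11001:
  pos 0: 10011 XOR 11001 = 01010
  pos 1: 10100 XOR 11001 = 01101
  pos 2: 11011 XOR 11001 = 00010
  pos 5: 10100 XOR 11001 = 01101
  pos 6: 11011 XOR 11001 = 00010
  pos 9: 10011 XOR 11001 = 01010
Remainder = 1010 (nonzero — an error is detected).

1010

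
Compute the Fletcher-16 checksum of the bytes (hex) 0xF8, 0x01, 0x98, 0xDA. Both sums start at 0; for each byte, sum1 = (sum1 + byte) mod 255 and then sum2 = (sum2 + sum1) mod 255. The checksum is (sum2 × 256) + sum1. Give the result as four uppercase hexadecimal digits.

Running sums (mod 255):
  after byte 0 (0xF8): sum1=248, sum2=248
  after byte 1 (0x01): sum1=249, sum2=242
  after byte 2 (0x98): sum1=146, sum2=133
  after byte 3 (0xDA): sum1=109, sum2=242
Checksum = sum2·256 + sum1 = 242·256 + 109 = 62061 = 0xF26D.

F26D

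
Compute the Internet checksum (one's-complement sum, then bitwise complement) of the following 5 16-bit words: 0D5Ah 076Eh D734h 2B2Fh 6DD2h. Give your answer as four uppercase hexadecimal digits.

7B01

One's-complement addition (fold any carry out of bit 15 back into bit 0):
  0x0D5A + 0x076E = 0x014C8
  0x14C8 + 0xD734 = 0x0EBFC
  0xEBFC + 0x2B2F = 0x1172B → wrap carry → 0x172C
  0x172C + 0x6DD2 = 0x084FE
One's-complement sum = 0x84FE.
Checksum = ~0x84FE & 0xFFFF = 0x7B01.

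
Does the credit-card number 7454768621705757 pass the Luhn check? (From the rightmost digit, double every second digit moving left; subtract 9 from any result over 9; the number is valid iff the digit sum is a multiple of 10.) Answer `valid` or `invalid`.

invalid

From the right, keep odd positions and double even positions (subtract 9 from any doubled value over 9):
  doubled (positions 2,4,...): 1 1 5 4 7 5 1 5 → sum 29
  kept (positions 1,3,...): 7 7 0 1 6 6 4 4 → sum 35
Total = 64.
64 mod 10 = 4, so the number is invalid.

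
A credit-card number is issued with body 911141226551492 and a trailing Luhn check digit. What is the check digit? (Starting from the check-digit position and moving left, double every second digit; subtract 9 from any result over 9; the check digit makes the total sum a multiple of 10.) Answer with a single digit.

1

Partial digits right→left: 2 9 4 1 5 5 6 2 2 1 4 1 1 1 9
Double every second digit counting from the check-digit position (so the 1st, 3rd, 5th, ... of the partial from the right).
  doubled (with −9 where >9): 4 8 1 3 4 8 2 9 → sum 39
  kept as-is: 9 1 5 2 1 1 1 → sum 20
Total = 39 + 20 = 59.
Check digit = (10 − (59 mod 10)) mod 10 = 1.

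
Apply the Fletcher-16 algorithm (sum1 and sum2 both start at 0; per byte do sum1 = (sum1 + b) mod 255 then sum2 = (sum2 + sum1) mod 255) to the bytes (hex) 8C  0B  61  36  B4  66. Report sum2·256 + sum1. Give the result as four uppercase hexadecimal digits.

Running sums (mod 255):
  after byte 0 (8C): sum1=140, sum2=140
  after byte 1 (0B): sum1=151, sum2=36
  after byte 2 (61): sum1=248, sum2=29
  after byte 3 (36): sum1=47, sum2=76
  after byte 4 (B4): sum1=227, sum2=48
  after byte 5 (66): sum1=74, sum2=122
Checksum = sum2·256 + sum1 = 122·256 + 74 = 31306 = 0x7A4A.

7A4A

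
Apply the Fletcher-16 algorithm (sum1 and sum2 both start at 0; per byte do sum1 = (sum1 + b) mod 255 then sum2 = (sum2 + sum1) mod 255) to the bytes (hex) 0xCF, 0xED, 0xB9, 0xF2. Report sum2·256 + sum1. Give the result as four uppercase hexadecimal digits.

6F6A

Running sums (mod 255):
  after byte 0 (0xCF): sum1=207, sum2=207
  after byte 1 (0xED): sum1=189, sum2=141
  after byte 2 (0xB9): sum1=119, sum2=5
  after byte 3 (0xF2): sum1=106, sum2=111
Checksum = sum2·256 + sum1 = 111·256 + 106 = 28522 = 0x6F6A.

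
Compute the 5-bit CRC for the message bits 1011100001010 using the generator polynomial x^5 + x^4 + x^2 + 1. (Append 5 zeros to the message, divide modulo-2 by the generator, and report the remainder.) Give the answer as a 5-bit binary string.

Append 5 zeros: 101110000101000000. Divide by 110101 (XOR where the leading bit is 1):
  pos 0: 101110 XOR 110101 = 011011
  pos 1: 110110 XOR 110101 = 000011
  pos 5: 110010 XOR 110101 = 000111
  pos 8: 111100 XOR 110101 = 001001
  pos 10: 100100 XOR 110101 = 010001
  pos 11: 100010 XOR 110101 = 010111
  pos 12: 101110 XOR 110101 = 011011
Remainder (last 5 bits) = 11011. This is the CRC / FCS.

11011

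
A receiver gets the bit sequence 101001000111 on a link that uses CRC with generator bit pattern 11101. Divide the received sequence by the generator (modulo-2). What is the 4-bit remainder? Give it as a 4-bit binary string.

0000

Modulo-2 division of 101001000111 by 11101:
  pos 0: 10100 XOR 11101 = 01001
  pos 1: 10011 XOR 11101 = 01110
  pos 2: 11100 XOR 11101 = 00001
  pos 6: 10011 XOR 11101 = 01110
  pos 7: 11101 XOR 11101 = 00000
Remainder = 0000 (zero — the frame passes the CRC check).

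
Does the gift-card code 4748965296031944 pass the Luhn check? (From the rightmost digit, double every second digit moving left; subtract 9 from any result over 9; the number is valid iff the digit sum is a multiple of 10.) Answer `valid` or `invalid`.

valid

From the right, keep odd positions and double even positions (subtract 9 from any doubled value over 9):
  doubled (positions 2,4,...): 8 2 0 9 1 9 8 8 → sum 45
  kept (positions 1,3,...): 4 9 3 6 2 6 8 7 → sum 45
Total = 90.
90 mod 10 = 0, so the number is valid.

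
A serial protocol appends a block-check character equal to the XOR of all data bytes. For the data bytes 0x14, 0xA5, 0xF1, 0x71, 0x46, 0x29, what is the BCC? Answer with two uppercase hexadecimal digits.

XOR the bytes together:
  start with 0x14
  0x14 ⊕ 0xA5 = 0xB1
  0xB1 ⊕ 0xF1 = 0x40
  0x40 ⊕ 0x71 = 0x31
  0x31 ⊕ 0x46 = 0x77
  0x77 ⊕ 0x29 = 0x5E

5E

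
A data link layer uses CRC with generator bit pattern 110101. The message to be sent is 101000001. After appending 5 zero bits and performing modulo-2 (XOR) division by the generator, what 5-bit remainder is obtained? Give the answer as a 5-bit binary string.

Append 5 zeros: 10100000100000. Divide by 110101 (XOR where the leading bit is 1):
  pos 0: 101000 XOR 110101 = 011101
  pos 1: 111010 XOR 110101 = 001111
  pos 3: 111101 XOR 110101 = 001000
  pos 5: 100000 XOR 110101 = 010101
  pos 6: 101010 XOR 110101 = 011111
  pos 7: 111110 XOR 110101 = 001011
Remainder (last 5 bits) = 10110. This is the CRC / FCS.

10110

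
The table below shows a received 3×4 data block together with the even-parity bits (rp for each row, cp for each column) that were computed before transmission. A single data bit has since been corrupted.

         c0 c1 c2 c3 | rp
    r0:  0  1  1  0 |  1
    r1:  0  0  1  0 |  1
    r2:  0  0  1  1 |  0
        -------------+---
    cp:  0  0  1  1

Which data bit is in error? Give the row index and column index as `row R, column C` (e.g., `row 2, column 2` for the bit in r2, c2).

Recompute each row's even parity and compare to rp:
  r0: data parity 0, sent rp 1 → mismatch
  r1: data parity 1, sent rp 1 → ok
  r2: data parity 0, sent rp 0 → ok
Recompute each column's even parity and compare to cp:
  c0: data parity 0, sent cp 0 → ok
  c1: data parity 1, sent cp 0 → mismatch
  c2: data parity 1, sent cp 1 → ok
  c3: data parity 1, sent cp 1 → ok
Exactly one row (r0) and one column (c1) fail → the flipped bit is at their intersection.

row 0, column 1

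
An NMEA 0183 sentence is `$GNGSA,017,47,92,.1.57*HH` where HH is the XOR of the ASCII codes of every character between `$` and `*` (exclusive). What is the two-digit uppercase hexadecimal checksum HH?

51

XOR the ASCII codes of the payload characters:
  'G' = 0x47 → acc = 0x47
  'N' = 0x4E → acc = 0x09
  'G' = 0x47 → acc = 0x4E
  'S' = 0x53 → acc = 0x1D
  'A' = 0x41 → acc = 0x5C
  ',' = 0x2C → acc = 0x70
  '0' = 0x30 → acc = 0x40
  '1' = 0x31 → acc = 0x71
  '7' = 0x37 → acc = 0x46
  ',' = 0x2C → acc = 0x6A
  '4' = 0x34 → acc = 0x5E
  '7' = 0x37 → acc = 0x69
  ',' = 0x2C → acc = 0x45
  '9' = 0x39 → acc = 0x7C
  '2' = 0x32 → acc = 0x4E
  ',' = 0x2C → acc = 0x62
  '.' = 0x2E → acc = 0x4C
  '1' = 0x31 → acc = 0x7D
  '.' = 0x2E → acc = 0x53
  '5' = 0x35 → acc = 0x66
  '7' = 0x37 → acc = 0x51
Checksum = 0x51.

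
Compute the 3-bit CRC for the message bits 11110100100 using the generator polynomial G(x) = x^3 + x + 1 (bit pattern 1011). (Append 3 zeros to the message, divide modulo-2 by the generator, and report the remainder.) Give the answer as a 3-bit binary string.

Append 3 zeros: 11110100100000. Divide by 1011 (XOR where the leading bit is 1):
  pos 0: 1111 XOR 1011 = 0100
  pos 1: 1000 XOR 1011 = 0011
  pos 3: 1110 XOR 1011 = 0101
  pos 4: 1010 XOR 1011 = 0001
  pos 7: 1100 XOR 1011 = 0111
  pos 8: 1110 XOR 1011 = 0101
  pos 9: 1010 XOR 1011 = 0001
Remainder (last 3 bits) = 010. This is the CRC / FCS.

010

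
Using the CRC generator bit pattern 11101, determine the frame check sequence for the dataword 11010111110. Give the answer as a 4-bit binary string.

1100

Append 4 zeros: 110101111100000. Divide by 11101 (XOR where the leading bit is 1):
  pos 0: 11010 XOR 11101 = 00111
  pos 2: 11111 XOR 11101 = 00010
  pos 5: 10111 XOR 11101 = 01010
  pos 6: 10100 XOR 11101 = 01001
  pos 7: 10010 XOR 11101 = 01111
  pos 8: 11110 XOR 11101 = 00011
Remainder (last 4 bits) = 1100. This is the CRC / FCS.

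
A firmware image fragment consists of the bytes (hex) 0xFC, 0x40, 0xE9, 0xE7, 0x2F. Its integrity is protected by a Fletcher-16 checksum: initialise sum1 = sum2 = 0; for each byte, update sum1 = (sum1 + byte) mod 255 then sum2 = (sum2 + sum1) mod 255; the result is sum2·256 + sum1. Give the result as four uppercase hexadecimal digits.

AE3E

Running sums (mod 255):
  after byte 0 (0xFC): sum1=252, sum2=252
  after byte 1 (0x40): sum1=61, sum2=58
  after byte 2 (0xE9): sum1=39, sum2=97
  after byte 3 (0xE7): sum1=15, sum2=112
  after byte 4 (0x2F): sum1=62, sum2=174
Checksum = sum2·256 + sum1 = 174·256 + 62 = 44606 = 0xAE3E.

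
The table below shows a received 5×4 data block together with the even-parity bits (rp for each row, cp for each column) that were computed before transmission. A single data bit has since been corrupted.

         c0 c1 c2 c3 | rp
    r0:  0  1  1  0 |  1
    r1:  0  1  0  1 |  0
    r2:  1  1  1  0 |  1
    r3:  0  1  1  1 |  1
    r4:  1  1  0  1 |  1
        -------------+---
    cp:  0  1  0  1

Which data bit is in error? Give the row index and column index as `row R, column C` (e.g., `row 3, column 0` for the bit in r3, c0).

Recompute each row's even parity and compare to rp:
  r0: data parity 0, sent rp 1 → mismatch
  r1: data parity 0, sent rp 0 → ok
  r2: data parity 1, sent rp 1 → ok
  r3: data parity 1, sent rp 1 → ok
  r4: data parity 1, sent rp 1 → ok
Recompute each column's even parity and compare to cp:
  c0: data parity 0, sent cp 0 → ok
  c1: data parity 1, sent cp 1 → ok
  c2: data parity 1, sent cp 0 → mismatch
  c3: data parity 1, sent cp 1 → ok
Exactly one row (r0) and one column (c2) fail → the flipped bit is at their intersection.

row 0, column 2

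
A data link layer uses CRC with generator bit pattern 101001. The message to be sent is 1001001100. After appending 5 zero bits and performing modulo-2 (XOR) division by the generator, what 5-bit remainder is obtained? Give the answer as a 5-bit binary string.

11011

Append 5 zeros: 100100110000000. Divide by 101001 (XOR where the leading bit is 1):
  pos 0: 100100 XOR 101001 = 001101
  pos 2: 110111 XOR 101001 = 011110
  pos 3: 111100 XOR 101001 = 010101
  pos 4: 101010 XOR 101001 = 000011
  pos 8: 110000 XOR 101001 = 011001
  pos 9: 110010 XOR 101001 = 011011
Remainder (last 5 bits) = 11011. This is the CRC / FCS.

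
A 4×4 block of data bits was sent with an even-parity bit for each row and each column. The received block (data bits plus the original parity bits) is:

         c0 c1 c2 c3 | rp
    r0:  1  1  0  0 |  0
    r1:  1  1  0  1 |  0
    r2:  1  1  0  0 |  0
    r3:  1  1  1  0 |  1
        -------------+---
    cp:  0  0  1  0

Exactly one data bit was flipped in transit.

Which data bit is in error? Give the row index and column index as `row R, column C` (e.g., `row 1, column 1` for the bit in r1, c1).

row 1, column 3

Recompute each row's even parity and compare to rp:
  r0: data parity 0, sent rp 0 → ok
  r1: data parity 1, sent rp 0 → mismatch
  r2: data parity 0, sent rp 0 → ok
  r3: data parity 1, sent rp 1 → ok
Recompute each column's even parity and compare to cp:
  c0: data parity 0, sent cp 0 → ok
  c1: data parity 0, sent cp 0 → ok
  c2: data parity 1, sent cp 1 → ok
  c3: data parity 1, sent cp 0 → mismatch
Exactly one row (r1) and one column (c3) fail → the flipped bit is at their intersection.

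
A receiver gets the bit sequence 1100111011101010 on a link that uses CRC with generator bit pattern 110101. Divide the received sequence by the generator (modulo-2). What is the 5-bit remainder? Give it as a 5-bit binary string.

00000

Modulo-2 division of 1100111011101010 by 110101:
  pos 0: 110011 XOR 110101 = 000110
  pos 3: 110101 XOR 110101 = 000000
  pos 9: 110101 XOR 110101 = 000000
Remainder = 00000 (zero — the frame passes the CRC check).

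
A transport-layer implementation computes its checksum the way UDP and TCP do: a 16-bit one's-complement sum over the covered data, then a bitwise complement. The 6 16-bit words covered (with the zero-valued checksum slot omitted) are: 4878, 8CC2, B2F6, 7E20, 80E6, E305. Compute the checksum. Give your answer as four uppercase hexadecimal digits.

One's-complement addition (fold any carry out of bit 15 back into bit 0):
  0x4878 + 0x8CC2 = 0x0D53A
  0xD53A + 0xB2F6 = 0x18830 → wrap carry → 0x8831
  0x8831 + 0x7E20 = 0x10651 → wrap carry → 0x0652
  0x0652 + 0x80E6 = 0x08738
  0x8738 + 0xE305 = 0x16A3D → wrap carry → 0x6A3E
One's-complement sum = 0x6A3E.
Checksum = ~0x6A3E & 0xFFFF = 0x95C1.

95C1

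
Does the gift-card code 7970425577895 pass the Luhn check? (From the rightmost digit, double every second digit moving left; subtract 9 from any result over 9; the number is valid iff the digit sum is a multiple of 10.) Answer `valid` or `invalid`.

invalid

From the right, keep odd positions and double even positions (subtract 9 from any doubled value over 9):
  doubled (positions 2,4,...): 9 5 1 4 0 9 → sum 28
  kept (positions 1,3,...): 5 8 7 5 4 7 7 → sum 43
Total = 71.
71 mod 10 = 1, so the number is invalid.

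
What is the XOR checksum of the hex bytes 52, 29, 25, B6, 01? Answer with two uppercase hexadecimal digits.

XOR the bytes together:
  start with 0x52
  0x52 ⊕ 0x29 = 0x7B
  0x7B ⊕ 0x25 = 0x5E
  0x5E ⊕ 0xB6 = 0xE8
  0xE8 ⊕ 0x01 = 0xE9

E9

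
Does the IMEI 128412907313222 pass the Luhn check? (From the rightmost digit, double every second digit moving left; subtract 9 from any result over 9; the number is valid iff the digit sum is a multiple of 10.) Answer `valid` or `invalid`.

invalid

From the right, keep odd positions and double even positions (subtract 9 from any doubled value over 9):
  doubled (positions 2,4,...): 4 6 6 0 4 8 4 → sum 32
  kept (positions 1,3,...): 2 2 1 7 9 1 8 1 → sum 31
Total = 63.
63 mod 10 = 3, so the number is invalid.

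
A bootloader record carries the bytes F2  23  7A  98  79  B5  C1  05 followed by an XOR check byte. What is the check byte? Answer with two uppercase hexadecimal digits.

XOR the bytes together:
  start with 0xF2
  0xF2 ⊕ 0x23 = 0xD1
  0xD1 ⊕ 0x7A = 0xAB
  0xAB ⊕ 0x98 = 0x33
  0x33 ⊕ 0x79 = 0x4A
  0x4A ⊕ 0xB5 = 0xFF
  0xFF ⊕ 0xC1 = 0x3E
  0x3E ⊕ 0x05 = 0x3B

3B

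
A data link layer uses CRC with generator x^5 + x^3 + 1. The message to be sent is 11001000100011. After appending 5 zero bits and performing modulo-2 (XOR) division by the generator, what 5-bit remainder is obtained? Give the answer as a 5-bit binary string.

01010

Append 5 zeros: 1100100010001100000. Divide by 101001 (XOR where the leading bit is 1):
  pos 0: 110010 XOR 101001 = 011011
  pos 1: 110110 XOR 101001 = 011111
  pos 2: 111110 XOR 101001 = 010111
  pos 3: 101111 XOR 101001 = 000110
  pos 6: 110000 XOR 101001 = 011001
  pos 7: 110011 XOR 101001 = 011010
  pos 8: 110101 XOR 101001 = 011100
  pos 9: 111000 XOR 101001 = 010001
  pos 10: 100010 XOR 101001 = 001011
  pos 12: 101100 XOR 101001 = 000101
Remainder (last 5 bits) = 01010. This is the CRC / FCS.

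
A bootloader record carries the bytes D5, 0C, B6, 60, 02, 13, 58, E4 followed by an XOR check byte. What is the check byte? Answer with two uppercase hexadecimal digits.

A2

XOR the bytes together:
  start with 0xD5
  0xD5 ⊕ 0x0C = 0xD9
  0xD9 ⊕ 0xB6 = 0x6F
  0x6F ⊕ 0x60 = 0x0F
  0x0F ⊕ 0x02 = 0x0D
  0x0D ⊕ 0x13 = 0x1E
  0x1E ⊕ 0x58 = 0x46
  0x46 ⊕ 0xE4 = 0xA2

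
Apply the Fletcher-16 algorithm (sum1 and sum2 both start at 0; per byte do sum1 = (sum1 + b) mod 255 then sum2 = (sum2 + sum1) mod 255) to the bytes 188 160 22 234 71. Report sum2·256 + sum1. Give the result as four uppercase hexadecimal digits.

Running sums (mod 255):
  after byte 0 (188): sum1=188, sum2=188
  after byte 1 (160): sum1=93, sum2=26
  after byte 2 (22): sum1=115, sum2=141
  after byte 3 (234): sum1=94, sum2=235
  after byte 4 (71): sum1=165, sum2=145
Checksum = sum2·256 + sum1 = 145·256 + 165 = 37285 = 0x91A5.

91A5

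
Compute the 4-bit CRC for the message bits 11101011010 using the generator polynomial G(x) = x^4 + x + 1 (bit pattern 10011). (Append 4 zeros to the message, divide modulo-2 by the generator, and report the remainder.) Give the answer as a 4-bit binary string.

0100

Append 4 zeros: 111010110100000. Divide by 10011 (XOR where the leading bit is 1):
  pos 0: 11101 XOR 10011 = 01110
  pos 1: 11100 XOR 10011 = 01111
  pos 2: 11111 XOR 10011 = 01100
  pos 3: 11001 XOR 10011 = 01010
  pos 4: 10100 XOR 10011 = 00111
  pos 6: 11110 XOR 10011 = 01101
  pos 7: 11010 XOR 10011 = 01001
  pos 8: 10010 XOR 10011 = 00001
Remainder (last 4 bits) = 0100. This is the CRC / FCS.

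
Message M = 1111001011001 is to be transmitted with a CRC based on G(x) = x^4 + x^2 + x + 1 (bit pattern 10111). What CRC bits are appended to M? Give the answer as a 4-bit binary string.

0000

Append 4 zeros: 11110010110010000. Divide by 10111 (XOR where the leading bit is 1):
  pos 0: 11110 XOR 10111 = 01001
  pos 1: 10010 XOR 10111 = 00101
  pos 3: 10110 XOR 10111 = 00001
  pos 7: 11100 XOR 10111 = 01011
  pos 8: 10111 XOR 10111 = 00000
Remainder (last 4 bits) = 0000. This is the CRC / FCS.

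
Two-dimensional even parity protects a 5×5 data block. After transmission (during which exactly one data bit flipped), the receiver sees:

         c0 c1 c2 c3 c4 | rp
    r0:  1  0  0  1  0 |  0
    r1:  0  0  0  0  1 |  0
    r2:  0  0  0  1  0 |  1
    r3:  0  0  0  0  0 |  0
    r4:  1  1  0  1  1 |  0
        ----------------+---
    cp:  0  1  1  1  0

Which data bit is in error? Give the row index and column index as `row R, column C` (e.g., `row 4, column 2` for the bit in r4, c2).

Recompute each row's even parity and compare to rp:
  r0: data parity 0, sent rp 0 → ok
  r1: data parity 1, sent rp 0 → mismatch
  r2: data parity 1, sent rp 1 → ok
  r3: data parity 0, sent rp 0 → ok
  r4: data parity 0, sent rp 0 → ok
Recompute each column's even parity and compare to cp:
  c0: data parity 0, sent cp 0 → ok
  c1: data parity 1, sent cp 1 → ok
  c2: data parity 0, sent cp 1 → mismatch
  c3: data parity 1, sent cp 1 → ok
  c4: data parity 0, sent cp 0 → ok
Exactly one row (r1) and one column (c2) fail → the flipped bit is at their intersection.

row 1, column 2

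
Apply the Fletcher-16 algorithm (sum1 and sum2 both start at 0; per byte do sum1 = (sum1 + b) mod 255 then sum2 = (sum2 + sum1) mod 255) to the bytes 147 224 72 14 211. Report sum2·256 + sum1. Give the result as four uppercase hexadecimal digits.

Running sums (mod 255):
  after byte 0 (147): sum1=147, sum2=147
  after byte 1 (224): sum1=116, sum2=8
  after byte 2 (72): sum1=188, sum2=196
  after byte 3 (14): sum1=202, sum2=143
  after byte 4 (211): sum1=158, sum2=46
Checksum = sum2·256 + sum1 = 46·256 + 158 = 11934 = 0x2E9E.

2E9E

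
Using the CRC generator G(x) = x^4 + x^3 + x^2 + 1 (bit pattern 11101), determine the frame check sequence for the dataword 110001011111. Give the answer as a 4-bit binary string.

1100

Append 4 zeros: 1100010111110000. Divide by 11101 (XOR where the leading bit is 1):
  pos 0: 11000 XOR 11101 = 00101
  pos 2: 10110 XOR 11101 = 01011
  pos 3: 10111 XOR 11101 = 01010
  pos 4: 10101 XOR 11101 = 01000
  pos 5: 10001 XOR 11101 = 01100
  pos 6: 11001 XOR 11101 = 00100
  pos 8: 10010 XOR 11101 = 01111
  pos 9: 11110 XOR 11101 = 00011
Remainder (last 4 bits) = 1100. This is the CRC / FCS.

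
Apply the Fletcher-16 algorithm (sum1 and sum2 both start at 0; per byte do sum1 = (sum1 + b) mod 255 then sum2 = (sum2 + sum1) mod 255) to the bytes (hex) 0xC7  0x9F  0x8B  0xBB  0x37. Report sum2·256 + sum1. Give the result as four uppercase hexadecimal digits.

B6E5

Running sums (mod 255):
  after byte 0 (0xC7): sum1=199, sum2=199
  after byte 1 (0x9F): sum1=103, sum2=47
  after byte 2 (0x8B): sum1=242, sum2=34
  after byte 3 (0xBB): sum1=174, sum2=208
  after byte 4 (0x37): sum1=229, sum2=182
Checksum = sum2·256 + sum1 = 182·256 + 229 = 46821 = 0xB6E5.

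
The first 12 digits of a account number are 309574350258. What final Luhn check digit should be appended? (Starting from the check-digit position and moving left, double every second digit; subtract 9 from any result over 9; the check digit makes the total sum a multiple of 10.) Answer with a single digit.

2

Partial digits right→left: 8 5 2 0 5 3 4 7 5 9 0 3
Double every second digit counting from the check-digit position (so the 1st, 3rd, 5th, ... of the partial from the right).
  doubled (with −9 where >9): 7 4 1 8 1 0 → sum 21
  kept as-is: 5 0 3 7 9 3 → sum 27
Total = 21 + 27 = 48.
Check digit = (10 − (48 mod 10)) mod 10 = 2.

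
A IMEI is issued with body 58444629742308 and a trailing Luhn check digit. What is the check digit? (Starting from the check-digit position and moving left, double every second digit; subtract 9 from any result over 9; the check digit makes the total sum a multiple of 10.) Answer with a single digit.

8

Partial digits right→left: 8 0 3 2 4 7 9 2 6 4 4 4 8 5
Double every second digit counting from the check-digit position (so the 1st, 3rd, 5th, ... of the partial from the right).
  doubled (with −9 where >9): 7 6 8 9 3 8 7 → sum 48
  kept as-is: 0 2 7 2 4 4 5 → sum 24
Total = 48 + 24 = 72.
Check digit = (10 − (72 mod 10)) mod 10 = 8.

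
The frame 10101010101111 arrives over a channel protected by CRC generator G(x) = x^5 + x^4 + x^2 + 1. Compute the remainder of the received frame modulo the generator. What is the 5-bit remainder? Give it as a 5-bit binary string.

Modulo-2 division of 10101010101111 by 110101:
  pos 0: 101010 XOR 110101 = 011111
  pos 1: 111111 XOR 110101 = 001010
  pos 3: 101001 XOR 110101 = 011100
  pos 4: 111000 XOR 110101 = 001101
  pos 6: 110111 XOR 110101 = 000010
Remainder = 01011 (nonzero — an error is detected).

01011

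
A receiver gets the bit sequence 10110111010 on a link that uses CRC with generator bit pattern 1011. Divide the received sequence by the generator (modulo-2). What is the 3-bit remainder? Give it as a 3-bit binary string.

000

Modulo-2 division of 10110111010 by 1011:
  pos 0: 1011 XOR 1011 = 0000
  pos 5: 1110 XOR 1011 = 0101
  pos 6: 1011 XOR 1011 = 0000
Remainder = 000 (zero — the frame passes the CRC check).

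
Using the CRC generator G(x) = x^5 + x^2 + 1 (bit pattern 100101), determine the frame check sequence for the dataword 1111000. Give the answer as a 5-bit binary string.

Append 5 zeros: 111100000000. Divide by 100101 (XOR where the leading bit is 1):
  pos 0: 111100 XOR 100101 = 011001
  pos 1: 110010 XOR 100101 = 010111
  pos 2: 101110 XOR 100101 = 001011
  pos 4: 101100 XOR 100101 = 001001
  pos 6: 100100 XOR 100101 = 000001
Remainder (last 5 bits) = 00001. This is the CRC / FCS.

00001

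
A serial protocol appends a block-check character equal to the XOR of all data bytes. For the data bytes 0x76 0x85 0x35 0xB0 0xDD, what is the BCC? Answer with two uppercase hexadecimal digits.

AB

XOR the bytes together:
  start with 0x76
  0x76 ⊕ 0x85 = 0xF3
  0xF3 ⊕ 0x35 = 0xC6
  0xC6 ⊕ 0xB0 = 0x76
  0x76 ⊕ 0xDD = 0xAB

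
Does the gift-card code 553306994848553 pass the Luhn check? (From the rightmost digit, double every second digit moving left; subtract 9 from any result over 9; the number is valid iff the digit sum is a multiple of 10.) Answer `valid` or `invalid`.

invalid

From the right, keep odd positions and double even positions (subtract 9 from any doubled value over 9):
  doubled (positions 2,4,...): 1 7 7 9 3 6 1 → sum 34
  kept (positions 1,3,...): 3 5 4 4 9 0 3 5 → sum 33
Total = 67.
67 mod 10 = 7, so the number is invalid.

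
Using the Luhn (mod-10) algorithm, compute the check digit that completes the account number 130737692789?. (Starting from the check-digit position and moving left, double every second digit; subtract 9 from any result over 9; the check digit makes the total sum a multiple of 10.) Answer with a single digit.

Partial digits right→left: 9 8 7 2 9 6 7 3 7 0 3 1
Double every second digit counting from the check-digit position (so the 1st, 3rd, 5th, ... of the partial from the right).
  doubled (with −9 where >9): 9 5 9 5 5 6 → sum 39
  kept as-is: 8 2 6 3 0 1 → sum 20
Total = 39 + 20 = 59.
Check digit = (10 − (59 mod 10)) mod 10 = 1.

1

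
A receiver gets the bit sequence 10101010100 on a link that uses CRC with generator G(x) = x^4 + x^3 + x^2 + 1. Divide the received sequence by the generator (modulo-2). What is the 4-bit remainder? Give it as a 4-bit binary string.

1101

Modulo-2 division of 10101010100 by 11101:
  pos 0: 10101 XOR 11101 = 01000
  pos 1: 10000 XOR 11101 = 01101
  pos 2: 11011 XOR 11101 = 00110
  pos 4: 11001 XOR 11101 = 00100
  pos 6: 10000 XOR 11101 = 01101
Remainder = 1101 (nonzero — an error is detected).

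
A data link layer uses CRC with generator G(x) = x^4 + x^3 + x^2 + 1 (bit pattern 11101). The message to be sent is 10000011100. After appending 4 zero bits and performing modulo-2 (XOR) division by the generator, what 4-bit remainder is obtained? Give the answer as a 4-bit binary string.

1100

Append 4 zeros: 100000111000000. Divide by 11101 (XOR where the leading bit is 1):
  pos 0: 10000 XOR 11101 = 01101
  pos 1: 11010 XOR 11101 = 00111
  pos 3: 11111 XOR 11101 = 00010
  pos 6: 10100 XOR 11101 = 01001
  pos 7: 10010 XOR 11101 = 01111
  pos 8: 11110 XOR 11101 = 00011
Remainder (last 4 bits) = 1100. This is the CRC / FCS.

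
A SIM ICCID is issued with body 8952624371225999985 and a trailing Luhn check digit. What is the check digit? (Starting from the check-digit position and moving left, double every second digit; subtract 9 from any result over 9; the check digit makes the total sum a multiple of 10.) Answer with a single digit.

Partial digits right→left: 5 8 9 9 9 9 5 2 2 1 7 3 4 2 6 2 5 9 8
Double every second digit counting from the check-digit position (so the 1st, 3rd, 5th, ... of the partial from the right).
  doubled (with −9 where >9): 1 9 9 1 4 5 8 3 1 7 → sum 48
  kept as-is: 8 9 9 2 1 3 2 2 9 → sum 45
Total = 48 + 45 = 93.
Check digit = (10 − (93 mod 10)) mod 10 = 7.

7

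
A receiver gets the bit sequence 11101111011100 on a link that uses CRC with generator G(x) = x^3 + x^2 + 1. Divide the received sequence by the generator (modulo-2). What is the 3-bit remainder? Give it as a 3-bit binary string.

Modulo-2 division of 11101111011100 by 1101:
  pos 0: 1110 XOR 1101 = 0011
  pos 2: 1111 XOR 1101 = 0010
  pos 4: 1011 XOR 1101 = 0110
  pos 5: 1100 XOR 1101 = 0001
  pos 8: 1111 XOR 1101 = 0010
  pos 10: 1000 XOR 1101 = 0101
Remainder = 101 (nonzero — an error is detected).

101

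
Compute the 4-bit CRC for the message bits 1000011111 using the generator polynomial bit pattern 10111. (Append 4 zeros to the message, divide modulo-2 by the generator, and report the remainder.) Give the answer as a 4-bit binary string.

Append 4 zeros: 10000111110000. Divide by 10111 (XOR where the leading bit is 1):
  pos 0: 10000 XOR 10111 = 00111
  pos 2: 11111 XOR 10111 = 01000
  pos 3: 10001 XOR 10111 = 00110
  pos 5: 11011 XOR 10111 = 01100
  pos 6: 11000 XOR 10111 = 01111
  pos 7: 11110 XOR 10111 = 01001
  pos 8: 10010 XOR 10111 = 00101
Remainder (last 4 bits) = 1010. This is the CRC / FCS.

1010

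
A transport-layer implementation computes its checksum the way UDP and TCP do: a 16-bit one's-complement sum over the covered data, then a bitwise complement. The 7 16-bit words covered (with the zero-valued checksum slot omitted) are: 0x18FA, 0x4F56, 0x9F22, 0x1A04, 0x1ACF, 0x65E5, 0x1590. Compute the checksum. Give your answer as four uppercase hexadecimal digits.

4844

One's-complement addition (fold any carry out of bit 15 back into bit 0):
  0x18FA + 0x4F56 = 0x06850
  0x6850 + 0x9F22 = 0x10772 → wrap carry → 0x0773
  0x0773 + 0x1A04 = 0x02177
  0x2177 + 0x1ACF = 0x03C46
  0x3C46 + 0x65E5 = 0x0A22B
  0xA22B + 0x1590 = 0x0B7BB
One's-complement sum = 0xB7BB.
Checksum = ~0xB7BB & 0xFFFF = 0x4844.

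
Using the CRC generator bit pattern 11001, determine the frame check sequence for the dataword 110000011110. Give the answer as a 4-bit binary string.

Append 4 zeros: 1100000111100000. Divide by 11001 (XOR where the leading bit is 1):
  pos 0: 11000 XOR 11001 = 00001
  pos 4: 10011 XOR 11001 = 01010
  pos 5: 10101 XOR 11001 = 01100
  pos 6: 11001 XOR 11001 = 00000
Remainder (last 4 bits) = 0000. This is the CRC / FCS.

0000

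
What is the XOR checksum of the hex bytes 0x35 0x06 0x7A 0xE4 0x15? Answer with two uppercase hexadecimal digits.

B8

XOR the bytes together:
  start with 0x35
  0x35 ⊕ 0x06 = 0x33
  0x33 ⊕ 0x7A = 0x49
  0x49 ⊕ 0xE4 = 0xAD
  0xAD ⊕ 0x15 = 0xB8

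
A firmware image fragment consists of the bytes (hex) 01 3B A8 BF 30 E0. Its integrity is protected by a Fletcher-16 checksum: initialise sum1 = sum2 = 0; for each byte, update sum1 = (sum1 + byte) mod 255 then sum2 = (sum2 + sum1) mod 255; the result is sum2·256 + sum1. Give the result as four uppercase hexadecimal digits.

Running sums (mod 255):
  after byte 0 (01): sum1=1, sum2=1
  after byte 1 (3B): sum1=60, sum2=61
  after byte 2 (A8): sum1=228, sum2=34
  after byte 3 (BF): sum1=164, sum2=198
  after byte 4 (30): sum1=212, sum2=155
  after byte 5 (E0): sum1=181, sum2=81
Checksum = sum2·256 + sum1 = 81·256 + 181 = 20917 = 0x51B5.

51B5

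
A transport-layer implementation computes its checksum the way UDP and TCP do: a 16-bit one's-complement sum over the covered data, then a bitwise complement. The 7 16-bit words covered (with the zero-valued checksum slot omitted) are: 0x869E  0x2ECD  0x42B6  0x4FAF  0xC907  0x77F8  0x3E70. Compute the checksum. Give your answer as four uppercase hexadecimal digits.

38BE

One's-complement addition (fold any carry out of bit 15 back into bit 0):
  0x869E + 0x2ECD = 0x0B56B
  0xB56B + 0x42B6 = 0x0F821
  0xF821 + 0x4FAF = 0x147D0 → wrap carry → 0x47D1
  0x47D1 + 0xC907 = 0x110D8 → wrap carry → 0x10D9
  0x10D9 + 0x77F8 = 0x088D1
  0x88D1 + 0x3E70 = 0x0C741
One's-complement sum = 0xC741.
Checksum = ~0xC741 & 0xFFFF = 0x38BE.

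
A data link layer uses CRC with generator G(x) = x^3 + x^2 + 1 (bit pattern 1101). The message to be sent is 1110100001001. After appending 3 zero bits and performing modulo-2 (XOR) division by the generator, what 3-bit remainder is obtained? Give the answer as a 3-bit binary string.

Append 3 zeros: 1110100001001000. Divide by 1101 (XOR where the leading bit is 1):
  pos 0: 1110 XOR 1101 = 0011
  pos 2: 1110 XOR 1101 = 0011
  pos 4: 1100 XOR 1101 = 0001
  pos 7: 1010 XOR 1101 = 0111
  pos 8: 1110 XOR 1101 = 0011
  pos 10: 1110 XOR 1101 = 0011
  pos 12: 1100 XOR 1101 = 0001
Remainder (last 3 bits) = 001. This is the CRC / FCS.

001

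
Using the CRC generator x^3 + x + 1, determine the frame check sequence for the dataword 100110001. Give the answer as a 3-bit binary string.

110

Append 3 zeros: 100110001000. Divide by 1011 (XOR where the leading bit is 1):
  pos 0: 1001 XOR 1011 = 0010
  pos 2: 1010 XOR 1011 = 0001
  pos 5: 1001 XOR 1011 = 0010
  pos 7: 1000 XOR 1011 = 0011
Remainder (last 3 bits) = 110. This is the CRC / FCS.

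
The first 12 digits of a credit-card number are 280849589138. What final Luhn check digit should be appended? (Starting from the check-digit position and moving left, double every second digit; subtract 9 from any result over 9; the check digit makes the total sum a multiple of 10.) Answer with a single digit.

8

Partial digits right→left: 8 3 1 9 8 5 9 4 8 0 8 2
Double every second digit counting from the check-digit position (so the 1st, 3rd, 5th, ... of the partial from the right).
  doubled (with −9 where >9): 7 2 7 9 7 7 → sum 39
  kept as-is: 3 9 5 4 0 2 → sum 23
Total = 39 + 23 = 62.
Check digit = (10 − (62 mod 10)) mod 10 = 8.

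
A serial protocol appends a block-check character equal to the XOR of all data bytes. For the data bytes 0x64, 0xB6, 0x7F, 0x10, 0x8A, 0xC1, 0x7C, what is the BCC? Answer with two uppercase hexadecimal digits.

XOR the bytes together:
  start with 0x64
  0x64 ⊕ 0xB6 = 0xD2
  0xD2 ⊕ 0x7F = 0xAD
  0xAD ⊕ 0x10 = 0xBD
  0xBD ⊕ 0x8A = 0x37
  0x37 ⊕ 0xC1 = 0xF6
  0xF6 ⊕ 0x7C = 0x8A

8A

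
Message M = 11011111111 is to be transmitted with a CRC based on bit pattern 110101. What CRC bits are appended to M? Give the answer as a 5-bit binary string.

00000

Append 5 zeros: 1101111111100000. Divide by 110101 (XOR where the leading bit is 1):
  pos 0: 110111 XOR 110101 = 000010
  pos 4: 101111 XOR 110101 = 011010
  pos 5: 110101 XOR 110101 = 000000
Remainder (last 5 bits) = 00000. This is the CRC / FCS.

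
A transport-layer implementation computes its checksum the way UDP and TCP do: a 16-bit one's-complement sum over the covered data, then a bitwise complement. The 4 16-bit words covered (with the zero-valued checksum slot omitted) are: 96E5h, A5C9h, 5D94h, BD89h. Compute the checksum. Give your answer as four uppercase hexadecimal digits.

One's-complement addition (fold any carry out of bit 15 back into bit 0):
  0x96E5 + 0xA5C9 = 0x13CAE → wrap carry → 0x3CAF
  0x3CAF + 0x5D94 = 0x09A43
  0x9A43 + 0xBD89 = 0x157CC → wrap carry → 0x57CD
One's-complement sum = 0x57CD.
Checksum = ~0x57CD & 0xFFFF = 0xA832.

A832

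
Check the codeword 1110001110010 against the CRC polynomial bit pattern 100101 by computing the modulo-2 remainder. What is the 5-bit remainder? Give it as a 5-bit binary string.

Modulo-2 division of 1110001110010 by 100101:
  pos 0: 111000 XOR 100101 = 011101
  pos 1: 111011 XOR 100101 = 011110
  pos 2: 111101 XOR 100101 = 011000
  pos 3: 110001 XOR 100101 = 010100
  pos 4: 101000 XOR 100101 = 001101
  pos 6: 110101 XOR 100101 = 010000
  pos 7: 100000 XOR 100101 = 000101
Remainder = 00101 (nonzero — an error is detected).

00101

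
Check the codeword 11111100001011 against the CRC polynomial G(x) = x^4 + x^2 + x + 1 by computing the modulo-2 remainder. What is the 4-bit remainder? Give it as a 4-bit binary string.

Modulo-2 division of 11111100001011 by 10111:
  pos 0: 11111 XOR 10111 = 01000
  pos 1: 10001 XOR 10111 = 00110
  pos 3: 11000 XOR 10111 = 01111
  pos 4: 11110 XOR 10111 = 01001
  pos 5: 10010 XOR 10111 = 00101
  pos 7: 10110 XOR 10111 = 00001
Remainder = 0111 (nonzero — an error is detected).

0111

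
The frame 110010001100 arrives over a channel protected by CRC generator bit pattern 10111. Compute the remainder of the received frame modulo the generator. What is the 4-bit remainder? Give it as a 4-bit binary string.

Modulo-2 division of 110010001100 by 10111:
  pos 0: 11001 XOR 10111 = 01110
  pos 1: 11100 XOR 10111 = 01011
  pos 2: 10110 XOR 10111 = 00001
  pos 6: 10110 XOR 10111 = 00001
Remainder = 0010 (nonzero — an error is detected).

0010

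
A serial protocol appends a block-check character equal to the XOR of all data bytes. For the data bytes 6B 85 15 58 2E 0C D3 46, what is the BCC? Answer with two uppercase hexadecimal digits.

XOR the bytes together:
  start with 0x6B
  0x6B ⊕ 0x85 = 0xEE
  0xEE ⊕ 0x15 = 0xFB
  0xFB ⊕ 0x58 = 0xA3
  0xA3 ⊕ 0x2E = 0x8D
  0x8D ⊕ 0x0C = 0x81
  0x81 ⊕ 0xD3 = 0x52
  0x52 ⊕ 0x46 = 0x14

14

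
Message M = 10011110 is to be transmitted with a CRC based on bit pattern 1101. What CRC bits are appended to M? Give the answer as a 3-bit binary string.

Append 3 zeros: 10011110000. Divide by 1101 (XOR where the leading bit is 1):
  pos 0: 1001 XOR 1101 = 0100
  pos 1: 1001 XOR 1101 = 0100
  pos 2: 1001 XOR 1101 = 0100
  pos 3: 1001 XOR 1101 = 0100
  pos 4: 1000 XOR 1101 = 0101
  pos 5: 1010 XOR 1101 = 0111
  pos 6: 1110 XOR 1101 = 0011
Remainder (last 3 bits) = 110. This is the CRC / FCS.

110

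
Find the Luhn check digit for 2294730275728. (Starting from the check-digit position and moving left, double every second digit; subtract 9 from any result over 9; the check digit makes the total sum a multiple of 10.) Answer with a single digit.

7

Partial digits right→left: 8 2 7 5 7 2 0 3 7 4 9 2 2
Double every second digit counting from the check-digit position (so the 1st, 3rd, 5th, ... of the partial from the right).
  doubled (with −9 where >9): 7 5 5 0 5 9 4 → sum 35
  kept as-is: 2 5 2 3 4 2 → sum 18
Total = 35 + 18 = 53.
Check digit = (10 − (53 mod 10)) mod 10 = 7.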